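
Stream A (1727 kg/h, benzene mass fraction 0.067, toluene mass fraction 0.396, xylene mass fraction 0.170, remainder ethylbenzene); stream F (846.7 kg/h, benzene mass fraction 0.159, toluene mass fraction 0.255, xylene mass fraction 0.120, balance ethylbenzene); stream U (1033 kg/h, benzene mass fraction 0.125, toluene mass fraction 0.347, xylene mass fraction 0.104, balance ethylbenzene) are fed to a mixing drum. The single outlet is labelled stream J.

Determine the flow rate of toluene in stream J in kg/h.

toluene out = toluene in = 1727×0.396 + 846.7×0.255 + 1033×0.347 = 1258.3 kg/h.

1258 kg/h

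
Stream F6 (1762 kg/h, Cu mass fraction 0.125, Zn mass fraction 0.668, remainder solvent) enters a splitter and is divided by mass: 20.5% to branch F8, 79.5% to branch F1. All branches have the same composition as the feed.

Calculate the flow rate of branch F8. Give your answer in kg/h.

361.2 kg/h

Branch F8 flow = 0.205×1762 = 361.21 kg/h.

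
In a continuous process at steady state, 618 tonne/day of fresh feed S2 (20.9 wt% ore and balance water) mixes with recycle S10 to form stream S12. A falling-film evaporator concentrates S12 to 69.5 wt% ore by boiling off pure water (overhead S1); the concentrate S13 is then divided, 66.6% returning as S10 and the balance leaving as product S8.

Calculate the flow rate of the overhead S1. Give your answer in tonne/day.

432.2 tonne/day

Overall ore balance (none leaves overhead): ore in fresh feed = ore in product, i.e. 618×0.209 = (1−0.666)·S13·0.695.
S13 = 129.16/(0.695×0.334) = 556.42 tonne/day.
Recycle S10 = 0.666×556.42 = 370.58 tonne/day.
Combined feed S12 = 618 + 370.58 = 988.58 tonne/day.
Overhead S1 = S12 − S13 = 988.58 − 556.42 = 432.16 tonne/day.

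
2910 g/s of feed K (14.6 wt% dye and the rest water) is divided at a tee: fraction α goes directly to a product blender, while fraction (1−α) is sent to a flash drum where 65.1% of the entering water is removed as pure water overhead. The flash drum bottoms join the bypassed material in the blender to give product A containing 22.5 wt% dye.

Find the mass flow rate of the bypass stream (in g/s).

1072 g/s

All 2910×0.146 = 424.86 g/s of dye reaches A, so A = 424.86/0.225 = 1888.3 g/s and vapour = 1021.7 g/s.
The evaporator receives (1−α)·2910 of feed at 0.854 water and removes 0.651 of that water:
0.651×0.854×(1−α)×2910 = 1021.7
(1−α) = 1021.7/1617.8 = 0.6315;  α = 0.3685.
Bypass flow = 0.3685×2910 = 1072.2 g/s.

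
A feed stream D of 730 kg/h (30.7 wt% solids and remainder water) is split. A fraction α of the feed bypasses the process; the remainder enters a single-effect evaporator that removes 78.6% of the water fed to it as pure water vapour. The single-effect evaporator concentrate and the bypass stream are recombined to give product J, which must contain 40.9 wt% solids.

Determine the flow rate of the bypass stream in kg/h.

All 730×0.307 = 224.11 kg/h of solids reaches J, so J = 224.11/0.409 = 547.95 kg/h and vapour = 182.05 kg/h.
The evaporator receives (1−α)·730 of feed at 0.693 water and removes 0.786 of that water:
0.786×0.693×(1−α)×730 = 182.05
(1−α) = 182.05/397.63 = 0.4578;  α = 0.5422.
Bypass flow = 0.5422×730 = 395.77 kg/h.

395.8 kg/h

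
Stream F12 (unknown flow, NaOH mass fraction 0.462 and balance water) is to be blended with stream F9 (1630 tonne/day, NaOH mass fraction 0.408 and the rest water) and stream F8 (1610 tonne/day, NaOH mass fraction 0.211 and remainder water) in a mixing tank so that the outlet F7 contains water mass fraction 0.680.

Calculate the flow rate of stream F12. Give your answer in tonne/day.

Let F12 be the unknown flow. Total out = 3240 + F12.
water balance: 2235.2 + 0.538·F12 = 0.680·(3240 + F12)
(0.538 − 0.680)·F12 = 0.680×3240 − 2235.2 = -32.05
F12 = -32.05 / -0.142 = 225.7 tonne/day

225.7 tonne/day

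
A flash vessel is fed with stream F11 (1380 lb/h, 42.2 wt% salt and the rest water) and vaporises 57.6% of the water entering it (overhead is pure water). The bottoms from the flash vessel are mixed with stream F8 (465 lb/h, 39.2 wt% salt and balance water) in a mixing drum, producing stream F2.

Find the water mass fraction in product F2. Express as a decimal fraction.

0.4481

Vapour removed = 0.576×0.578×1380 = 459.44 lb/h; concentrate = 920.56 lb/h.
water reaching the mixer = 338.2 (from concentrate) + 465×0.608 = 620.92 lb/h.
Product flow = 920.56 + 465 = 1385.6 lb/h; water fraction = 0.4481.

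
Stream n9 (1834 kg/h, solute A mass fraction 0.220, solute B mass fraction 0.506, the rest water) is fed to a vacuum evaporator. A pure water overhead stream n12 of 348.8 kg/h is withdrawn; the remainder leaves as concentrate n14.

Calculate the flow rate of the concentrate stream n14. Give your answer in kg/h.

Concentrate = 1834 − 348.8 = 1485.2 kg/h.

1485 kg/h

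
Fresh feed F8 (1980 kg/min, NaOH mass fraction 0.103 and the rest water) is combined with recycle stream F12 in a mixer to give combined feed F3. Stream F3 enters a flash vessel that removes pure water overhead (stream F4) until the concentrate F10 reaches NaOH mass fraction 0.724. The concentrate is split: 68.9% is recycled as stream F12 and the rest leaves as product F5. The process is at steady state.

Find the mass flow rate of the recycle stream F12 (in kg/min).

624.1 kg/min

Overall NaOH balance (none leaves overhead): NaOH in fresh feed = NaOH in product, i.e. 1980×0.103 = (1−0.689)·F10·0.724.
F10 = 203.94/(0.724×0.311) = 905.74 kg/min.
Recycle F12 = 0.689×905.74 = 624.05 kg/min.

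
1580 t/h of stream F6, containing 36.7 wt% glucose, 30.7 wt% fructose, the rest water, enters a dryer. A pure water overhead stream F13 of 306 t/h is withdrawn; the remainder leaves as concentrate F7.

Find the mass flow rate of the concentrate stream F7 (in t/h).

Concentrate = 1580 − 306 = 1274 t/h.

1274 t/h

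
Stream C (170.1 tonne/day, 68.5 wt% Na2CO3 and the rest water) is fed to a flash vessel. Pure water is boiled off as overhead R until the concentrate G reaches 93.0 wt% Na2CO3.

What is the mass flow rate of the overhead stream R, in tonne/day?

Na2CO3 is conserved: 170.1×0.685 = 116.52 tonne/day all reports to the concentrate.
Concentrate = 116.52/(target fraction) = 125.29 tonne/day.
Overhead = 170.1 − 125.29 = 44.811 tonne/day.

44.81 tonne/day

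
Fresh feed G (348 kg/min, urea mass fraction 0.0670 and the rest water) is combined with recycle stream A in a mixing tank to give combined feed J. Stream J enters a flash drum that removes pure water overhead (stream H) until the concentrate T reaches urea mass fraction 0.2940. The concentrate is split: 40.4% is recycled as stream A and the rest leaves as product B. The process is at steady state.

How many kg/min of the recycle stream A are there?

Overall urea balance (none leaves overhead): urea in fresh feed = urea in product, i.e. 348×0.067 = (1−0.404)·T·0.294.
T = 23.316/(0.294×0.596) = 133.06 kg/min.
Recycle A = 0.404×133.06 = 53.758 kg/min.

53.76 kg/min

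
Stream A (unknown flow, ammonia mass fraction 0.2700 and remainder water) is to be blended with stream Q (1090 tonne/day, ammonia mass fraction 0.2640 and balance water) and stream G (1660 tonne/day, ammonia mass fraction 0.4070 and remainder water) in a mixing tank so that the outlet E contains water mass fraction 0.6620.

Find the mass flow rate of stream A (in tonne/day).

Let A be the unknown flow. Total out = 2750 + A.
water balance: 1786.6 + 0.730·A = 0.662·(2750 + A)
(0.730 − 0.662)·A = 0.662×2750 − 1786.6 = 33.88
A = 33.88 / 0.068 = 498.24 tonne/day

498.2 tonne/day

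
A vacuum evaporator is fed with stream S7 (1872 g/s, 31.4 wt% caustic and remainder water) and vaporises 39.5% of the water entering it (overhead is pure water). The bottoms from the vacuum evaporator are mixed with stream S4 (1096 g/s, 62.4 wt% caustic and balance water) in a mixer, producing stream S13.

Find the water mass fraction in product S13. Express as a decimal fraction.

Vapour removed = 0.395×0.686×1872 = 507.26 g/s; concentrate = 1364.7 g/s.
water reaching the mixer = 776.94 (from concentrate) + 1096×0.376 = 1189 g/s.
Product flow = 1364.7 + 1096 = 2460.7 g/s; water fraction = 0.483.

0.483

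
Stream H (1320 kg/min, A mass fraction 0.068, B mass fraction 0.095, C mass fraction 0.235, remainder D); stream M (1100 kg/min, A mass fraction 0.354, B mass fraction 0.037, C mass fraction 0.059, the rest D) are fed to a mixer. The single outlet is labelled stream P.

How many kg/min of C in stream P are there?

375.1 kg/min

C out = C in = 1320×0.235 + 1100×0.059 = 375.1 kg/min.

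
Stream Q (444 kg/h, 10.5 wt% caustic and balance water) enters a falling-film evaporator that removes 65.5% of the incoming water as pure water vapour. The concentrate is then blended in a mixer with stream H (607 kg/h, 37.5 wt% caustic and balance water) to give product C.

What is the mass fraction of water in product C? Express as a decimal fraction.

0.653

Vapour removed = 0.655×0.895×444 = 260.28 kg/h; concentrate = 183.72 kg/h.
water reaching the mixer = 137.1 (from concentrate) + 607×0.625 = 516.47 kg/h.
Product flow = 183.72 + 607 = 790.72 kg/h; water fraction = 0.653.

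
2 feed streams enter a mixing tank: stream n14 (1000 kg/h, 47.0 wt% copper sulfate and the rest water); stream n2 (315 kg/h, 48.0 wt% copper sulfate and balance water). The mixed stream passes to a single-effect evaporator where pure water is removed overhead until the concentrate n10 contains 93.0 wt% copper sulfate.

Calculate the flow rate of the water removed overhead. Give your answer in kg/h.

copper sulfate entering = 1000×0.470 + 315×0.480 = 621.2 kg/h.
All copper sulfate reports to n10, so n10 = 621.2/0.930 = 667.96 kg/h.
Total feed = 1315 kg/h; overhead = 1315 − 667.96 = 647.04 kg/h.

647 kg/h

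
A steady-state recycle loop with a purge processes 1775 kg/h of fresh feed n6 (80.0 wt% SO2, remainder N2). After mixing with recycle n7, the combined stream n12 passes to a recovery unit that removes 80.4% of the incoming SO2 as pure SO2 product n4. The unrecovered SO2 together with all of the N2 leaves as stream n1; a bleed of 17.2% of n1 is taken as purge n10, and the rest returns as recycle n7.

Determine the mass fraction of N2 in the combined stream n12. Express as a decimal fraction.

N2 enters only via n6 and leaves only via the purge: 1775×0.200 = 0.172×(N2 in n1), and the recovery unit passes all N2, so N2 in n12 = N2 in n1 = 2064 kg/h.
SO2 in n12: m_A = 1775×0.800 + (1−0.172)·(1−0.804)·m_A, so m_A = 1420/0.8377 = 1695.1 kg/h.
n12 = 1695.1 + 2064 = 3759 kg/h.
N2 fraction in n12 = 2064/3759 = 0.5491.

0.5491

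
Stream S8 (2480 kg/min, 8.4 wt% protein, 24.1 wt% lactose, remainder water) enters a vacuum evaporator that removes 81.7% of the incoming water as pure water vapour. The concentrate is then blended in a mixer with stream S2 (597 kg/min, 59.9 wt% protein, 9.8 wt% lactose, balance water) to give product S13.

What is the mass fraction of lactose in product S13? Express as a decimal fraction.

0.384

Vapour removed = 0.817×0.675×2480 = 1367.7 kg/min; concentrate = 1112.3 kg/min.
lactose reaching the mixer = 597.68 (from concentrate) + 597×0.098 = 656.19 kg/min.
Product flow = 1112.3 + 597 = 1709.3 kg/min; lactose fraction = 0.384.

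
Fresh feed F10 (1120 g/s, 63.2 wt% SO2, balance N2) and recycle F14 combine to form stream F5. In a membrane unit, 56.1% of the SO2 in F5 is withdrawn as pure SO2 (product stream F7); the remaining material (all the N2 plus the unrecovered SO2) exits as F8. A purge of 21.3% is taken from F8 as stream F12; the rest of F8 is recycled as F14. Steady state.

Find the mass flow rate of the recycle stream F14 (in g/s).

1897 g/s

N2 enters only via F10 and leaves only via the purge: 1120×0.368 = 0.213×(N2 in F8), and the membrane unit passes all N2, so N2 in F5 = N2 in F8 = 1935 g/s.
SO2 in F5: m_A = 1120×0.632 + (1−0.213)·(1−0.561)·m_A, so m_A = 707.84/0.6545 = 1081.5 g/s.
F8 = (1−0.561)×1081.5 + 1935 = 2409.8 g/s.
Recycle F14 = (1−0.213)×2409.8 = 1896.5 g/s.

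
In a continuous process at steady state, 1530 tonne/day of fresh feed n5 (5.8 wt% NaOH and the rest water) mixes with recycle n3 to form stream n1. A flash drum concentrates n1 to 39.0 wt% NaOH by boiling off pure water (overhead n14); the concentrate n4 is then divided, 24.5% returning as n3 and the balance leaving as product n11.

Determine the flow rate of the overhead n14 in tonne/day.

Overall NaOH balance (none leaves overhead): NaOH in fresh feed = NaOH in product, i.e. 1530×0.058 = (1−0.245)·n4·0.390.
n4 = 88.74/(0.390×0.755) = 301.38 tonne/day.
Recycle n3 = 0.245×301.38 = 73.837 tonne/day.
Combined feed n1 = 1530 + 73.837 = 1603.8 tonne/day.
Overhead n14 = n1 − n4 = 1603.8 − 301.38 = 1302.5 tonne/day.

1302 tonne/day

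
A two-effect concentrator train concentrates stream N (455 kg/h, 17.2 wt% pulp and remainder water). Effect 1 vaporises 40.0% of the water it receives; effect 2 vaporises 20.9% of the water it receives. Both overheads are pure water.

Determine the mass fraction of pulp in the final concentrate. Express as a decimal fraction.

water in feed = 455×0.828 = 376.74 kg/h.
After stage 1: water left = (1−0.400)×376.74 = 226.04; stream total = 304.3 kg/h.
After stage 2: water left = (1−0.209)×226.04 = 178.8; final concentrate = 257.06 kg/h.
pulp fraction = 78.26/257.06 = 0.3044.

0.3044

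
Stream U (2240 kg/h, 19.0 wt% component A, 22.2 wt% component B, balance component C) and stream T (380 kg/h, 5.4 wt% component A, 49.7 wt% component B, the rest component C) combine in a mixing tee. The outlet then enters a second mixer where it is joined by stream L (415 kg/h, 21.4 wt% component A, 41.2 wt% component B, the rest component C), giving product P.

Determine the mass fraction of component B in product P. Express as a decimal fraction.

0.282

Overall, product flow = 3035 kg/h.
component B in = 2240×0.222 + 380×0.497 + 415×0.412 = 857.12 kg/h.
component B fraction in P = 0.282.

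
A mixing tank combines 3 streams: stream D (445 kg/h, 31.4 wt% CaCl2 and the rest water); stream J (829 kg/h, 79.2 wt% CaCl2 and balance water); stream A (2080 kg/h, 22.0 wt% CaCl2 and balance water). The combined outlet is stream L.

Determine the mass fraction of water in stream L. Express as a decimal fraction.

0.6261

Total flow out = 445 + 829 + 2080 = 3354 kg/h.
water in = 445×0.686 + 829×0.208 + 2080×0.780 = 2100.1 kg/h.
water mass fraction in L = 2100.1/3354 = 0.6261.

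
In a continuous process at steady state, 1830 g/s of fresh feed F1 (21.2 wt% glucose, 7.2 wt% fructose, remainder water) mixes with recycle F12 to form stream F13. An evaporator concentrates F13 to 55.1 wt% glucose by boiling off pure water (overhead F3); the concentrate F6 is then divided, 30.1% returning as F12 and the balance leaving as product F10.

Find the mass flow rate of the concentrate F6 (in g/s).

Overall glucose balance (none leaves overhead): glucose in fresh feed = glucose in product, i.e. 1830×0.212 = (1−0.301)·F6·0.551.
F6 = 387.96/(0.551×0.699) = 1007.3 g/s.

1007 g/s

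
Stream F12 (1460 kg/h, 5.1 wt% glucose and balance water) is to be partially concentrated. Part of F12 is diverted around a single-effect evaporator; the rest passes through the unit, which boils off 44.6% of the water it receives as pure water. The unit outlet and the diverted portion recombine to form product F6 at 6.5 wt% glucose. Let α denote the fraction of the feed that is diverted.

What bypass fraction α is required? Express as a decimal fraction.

0.491

All 1460×0.051 = 74.46 kg/h of glucose reaches F6, so F6 = 74.46/0.065 = 1145.5 kg/h and vapour = 314.46 kg/h.
The evaporator receives (1−α)·1460 of feed at 0.949 water and removes 0.446 of that water:
0.446×0.949×(1−α)×1460 = 314.46
(1−α) = 314.46/617.95 = 0.5089;  α = 0.4911.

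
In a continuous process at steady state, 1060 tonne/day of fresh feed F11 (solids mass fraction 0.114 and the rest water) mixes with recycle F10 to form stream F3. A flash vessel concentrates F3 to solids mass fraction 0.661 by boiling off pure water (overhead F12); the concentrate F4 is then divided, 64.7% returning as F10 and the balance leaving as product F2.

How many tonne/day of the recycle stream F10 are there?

335.1 tonne/day

Overall solids balance (none leaves overhead): solids in fresh feed = solids in product, i.e. 1060×0.114 = (1−0.647)·F4·0.661.
F4 = 120.84/(0.661×0.353) = 517.89 tonne/day.
Recycle F10 = 0.647×517.89 = 335.07 tonne/day.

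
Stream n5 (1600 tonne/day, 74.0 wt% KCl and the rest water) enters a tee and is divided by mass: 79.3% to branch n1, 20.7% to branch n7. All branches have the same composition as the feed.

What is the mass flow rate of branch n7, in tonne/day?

331.2 tonne/day

Branch n7 flow = 0.207×1600 = 331.2 tonne/day.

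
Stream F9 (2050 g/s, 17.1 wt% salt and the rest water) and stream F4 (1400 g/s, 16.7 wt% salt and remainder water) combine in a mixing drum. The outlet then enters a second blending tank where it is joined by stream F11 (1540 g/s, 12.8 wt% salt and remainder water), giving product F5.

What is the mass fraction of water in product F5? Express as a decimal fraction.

0.843

Overall, product flow = 4990 g/s.
water in = 2050×0.829 + 1400×0.833 + 1540×0.872 = 4208.5 g/s.
water fraction in F5 = 0.843.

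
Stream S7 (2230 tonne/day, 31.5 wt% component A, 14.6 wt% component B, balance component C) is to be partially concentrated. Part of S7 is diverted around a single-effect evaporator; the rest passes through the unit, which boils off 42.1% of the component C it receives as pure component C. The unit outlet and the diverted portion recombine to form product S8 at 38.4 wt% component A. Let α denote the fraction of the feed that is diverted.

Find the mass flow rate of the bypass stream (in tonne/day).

All 2230×0.315 = 702.45 tonne/day of component A reaches S8, so S8 = 702.45/0.384 = 1829.3 tonne/day and vapour = 400.7 tonne/day.
The evaporator receives (1−α)·2230 of feed at 0.539 component C and removes 0.421 of that component C:
0.421×0.539×(1−α)×2230 = 400.7
(1−α) = 400.7/506.03 = 0.7919;  α = 0.2081.
Bypass flow = 0.2081×2230 = 464.16 tonne/day.

464.2 tonne/day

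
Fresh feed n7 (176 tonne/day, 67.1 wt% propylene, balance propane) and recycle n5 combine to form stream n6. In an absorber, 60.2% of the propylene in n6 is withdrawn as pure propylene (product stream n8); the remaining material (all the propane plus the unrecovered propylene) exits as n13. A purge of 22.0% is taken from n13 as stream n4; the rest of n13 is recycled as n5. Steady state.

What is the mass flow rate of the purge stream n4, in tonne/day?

72.9 tonne/day

propane enters only via n7 and leaves only via the purge: 176×0.329 = 0.220×(propane in n13), and the absorber passes all propane, so propane in n6 = propane in n13 = 263.2 tonne/day.
propylene in n6: m_A = 176×0.671 + (1−0.220)·(1−0.602)·m_A, so m_A = 118.1/0.6896 = 171.26 tonne/day.
n13 = (1−0.602)×171.26 + 263.2 = 331.36 tonne/day.
Purge n4 = 0.220×331.36 = 72.9 tonne/day.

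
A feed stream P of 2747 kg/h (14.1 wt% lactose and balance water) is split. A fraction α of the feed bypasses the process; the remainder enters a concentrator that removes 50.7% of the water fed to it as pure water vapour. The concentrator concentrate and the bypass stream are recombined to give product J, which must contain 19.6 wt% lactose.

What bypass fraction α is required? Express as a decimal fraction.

0.356

All 2747×0.141 = 387.33 kg/h of lactose reaches J, so J = 387.33/0.196 = 1976.2 kg/h and vapour = 770.84 kg/h.
The evaporator receives (1−α)·2747 of feed at 0.859 water and removes 0.507 of that water:
0.507×0.859×(1−α)×2747 = 770.84
(1−α) = 770.84/1196.4 = 0.6443;  α = 0.3557.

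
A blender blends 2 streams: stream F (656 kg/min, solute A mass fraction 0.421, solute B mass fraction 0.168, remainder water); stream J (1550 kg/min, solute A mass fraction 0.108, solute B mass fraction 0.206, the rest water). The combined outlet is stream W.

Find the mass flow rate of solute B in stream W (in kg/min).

429.5 kg/min

solute B out = solute B in = 656×0.168 + 1550×0.206 = 429.51 kg/min.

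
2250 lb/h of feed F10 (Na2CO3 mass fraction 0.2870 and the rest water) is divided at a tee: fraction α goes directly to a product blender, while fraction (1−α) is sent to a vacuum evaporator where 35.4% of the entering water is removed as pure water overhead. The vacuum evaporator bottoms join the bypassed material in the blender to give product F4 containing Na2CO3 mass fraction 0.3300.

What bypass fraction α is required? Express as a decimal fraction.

0.484

All 2250×0.287 = 645.75 lb/h of Na2CO3 reaches F4, so F4 = 645.75/0.330 = 1956.8 lb/h and vapour = 293.18 lb/h.
The evaporator receives (1−α)·2250 of feed at 0.713 water and removes 0.354 of that water:
0.354×0.713×(1−α)×2250 = 293.18
(1−α) = 293.18/567.9 = 0.5163;  α = 0.4837.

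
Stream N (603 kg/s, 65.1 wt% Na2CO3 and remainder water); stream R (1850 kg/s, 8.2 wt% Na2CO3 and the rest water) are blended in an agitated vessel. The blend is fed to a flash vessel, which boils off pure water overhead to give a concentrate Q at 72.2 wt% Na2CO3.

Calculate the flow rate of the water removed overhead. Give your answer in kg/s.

1699 kg/s

Na2CO3 entering = 603×0.651 + 1850×0.082 = 544.25 kg/s.
All Na2CO3 reports to Q, so Q = 544.25/0.722 = 753.81 kg/s.
Total feed = 2453 kg/s; overhead = 2453 − 753.81 = 1699.2 kg/s.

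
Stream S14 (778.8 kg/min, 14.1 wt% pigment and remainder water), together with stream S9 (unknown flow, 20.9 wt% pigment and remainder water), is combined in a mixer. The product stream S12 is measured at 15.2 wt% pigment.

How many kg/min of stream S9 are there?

150.3 kg/min

Let S9 be the unknown flow. Total out = 778.8 + S9.
pigment balance: 109.81 + 0.209·S9 = 0.152·(778.8 + S9)
(0.209 − 0.152)·S9 = 0.152×778.8 − 109.81 = 8.5668
S9 = 8.5668 / 0.057 = 150.29 kg/min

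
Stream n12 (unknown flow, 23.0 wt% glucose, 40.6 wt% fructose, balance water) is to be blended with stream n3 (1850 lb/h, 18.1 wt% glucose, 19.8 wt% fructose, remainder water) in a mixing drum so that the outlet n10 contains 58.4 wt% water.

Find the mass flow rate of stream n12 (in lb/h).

Let n12 be the unknown flow. Total out = 1850 + n12.
water balance: 1148.8 + 0.364·n12 = 0.584·(1850 + n12)
(0.364 − 0.584)·n12 = 0.584×1850 − 1148.8 = -68.45
n12 = -68.45 / -0.220 = 311.14 lb/h

311.1 lb/h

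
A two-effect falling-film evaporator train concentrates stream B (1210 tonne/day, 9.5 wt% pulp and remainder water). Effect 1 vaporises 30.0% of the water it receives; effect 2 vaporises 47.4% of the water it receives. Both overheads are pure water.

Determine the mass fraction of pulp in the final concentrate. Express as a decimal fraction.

0.2218

water in feed = 1210×0.905 = 1095 tonne/day.
After stage 1: water left = (1−0.300)×1095 = 766.53; stream total = 881.49 tonne/day.
After stage 2: water left = (1−0.474)×766.53 = 403.2; final concentrate = 518.15 tonne/day.
pulp fraction = 114.95/518.15 = 0.2218.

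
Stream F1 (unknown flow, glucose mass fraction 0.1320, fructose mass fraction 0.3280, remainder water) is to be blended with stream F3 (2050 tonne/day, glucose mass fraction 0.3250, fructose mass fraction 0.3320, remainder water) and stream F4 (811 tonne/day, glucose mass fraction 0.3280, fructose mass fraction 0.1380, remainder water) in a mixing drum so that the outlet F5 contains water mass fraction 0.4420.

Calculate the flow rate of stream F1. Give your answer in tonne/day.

1310 tonne/day

Let F1 be the unknown flow. Total out = 2861 + F1.
water balance: 1136.2 + 0.540·F1 = 0.442·(2861 + F1)
(0.540 − 0.442)·F1 = 0.442×2861 − 1136.2 = 128.34
F1 = 128.34 / 0.098 = 1309.6 tonne/day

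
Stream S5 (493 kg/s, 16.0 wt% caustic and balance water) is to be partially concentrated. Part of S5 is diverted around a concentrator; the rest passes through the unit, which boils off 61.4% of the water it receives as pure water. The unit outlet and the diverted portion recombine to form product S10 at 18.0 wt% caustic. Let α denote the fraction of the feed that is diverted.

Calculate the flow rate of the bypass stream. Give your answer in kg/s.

All 493×0.160 = 78.88 kg/s of caustic reaches S10, so S10 = 78.88/0.180 = 438.22 kg/s and vapour = 54.778 kg/s.
The evaporator receives (1−α)·493 of feed at 0.840 water and removes 0.614 of that water:
0.614×0.840×(1−α)×493 = 54.778
(1−α) = 54.778/254.27 = 0.2154;  α = 0.7846.
Bypass flow = 0.7846×493 = 386.79 kg/s.

386.8 kg/s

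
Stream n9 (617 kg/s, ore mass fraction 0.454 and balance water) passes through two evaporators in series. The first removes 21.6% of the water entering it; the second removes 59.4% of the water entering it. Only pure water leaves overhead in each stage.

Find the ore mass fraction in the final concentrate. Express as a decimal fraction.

water in feed = 617×0.546 = 336.88 kg/s.
After stage 1: water left = (1−0.216)×336.88 = 264.12; stream total = 544.23 kg/s.
After stage 2: water left = (1−0.594)×264.12 = 107.23; final concentrate = 387.35 kg/s.
ore fraction = 280.12/387.35 = 0.723.

0.723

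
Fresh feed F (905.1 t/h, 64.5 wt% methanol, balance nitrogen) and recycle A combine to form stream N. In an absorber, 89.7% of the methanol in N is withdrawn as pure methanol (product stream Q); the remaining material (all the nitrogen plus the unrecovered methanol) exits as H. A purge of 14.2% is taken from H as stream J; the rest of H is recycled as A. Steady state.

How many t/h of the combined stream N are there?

2903 t/h

nitrogen enters only via F and leaves only via the purge: 905.1×0.355 = 0.142×(nitrogen in H), and the absorber passes all nitrogen, so nitrogen in N = nitrogen in H = 2262.8 t/h.
methanol in N: m_A = 905.1×0.645 + (1−0.142)·(1−0.897)·m_A, so m_A = 583.79/0.9116 = 640.38 t/h.
N = 640.38 + 2262.8 = 2903.1 t/h.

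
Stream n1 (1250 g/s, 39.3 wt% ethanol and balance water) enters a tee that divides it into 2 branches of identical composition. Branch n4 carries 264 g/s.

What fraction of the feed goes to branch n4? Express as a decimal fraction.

Fraction to n4 = 264/1250 = 0.2112.

0.211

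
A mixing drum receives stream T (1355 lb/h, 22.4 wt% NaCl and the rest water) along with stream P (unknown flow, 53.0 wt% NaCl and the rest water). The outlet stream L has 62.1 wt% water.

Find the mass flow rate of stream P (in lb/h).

1391 lb/h

Let P be the unknown flow. Total out = 1355 + P.
water balance: 1051.5 + 0.470·P = 0.621·(1355 + P)
(0.470 − 0.621)·P = 0.621×1355 − 1051.5 = -210.02
P = -210.02 / -0.151 = 1390.9 lb/h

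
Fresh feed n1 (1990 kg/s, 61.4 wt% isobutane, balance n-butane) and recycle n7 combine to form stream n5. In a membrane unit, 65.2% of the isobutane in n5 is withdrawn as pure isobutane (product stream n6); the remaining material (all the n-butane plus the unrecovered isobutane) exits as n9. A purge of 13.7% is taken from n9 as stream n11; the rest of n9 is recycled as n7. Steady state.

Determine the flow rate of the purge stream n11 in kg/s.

n-butane enters only via n1 and leaves only via the purge: 1990×0.386 = 0.137×(n-butane in n9), and the membrane unit passes all n-butane, so n-butane in n5 = n-butane in n9 = 5606.9 kg/s.
isobutane in n5: m_A = 1990×0.614 + (1−0.137)·(1−0.652)·m_A, so m_A = 1221.9/0.6997 = 1746.3 kg/s.
n9 = (1−0.652)×1746.3 + 5606.9 = 6214.6 kg/s.
Purge n11 = 0.137×6214.6 = 851.4 kg/s.

851.4 kg/s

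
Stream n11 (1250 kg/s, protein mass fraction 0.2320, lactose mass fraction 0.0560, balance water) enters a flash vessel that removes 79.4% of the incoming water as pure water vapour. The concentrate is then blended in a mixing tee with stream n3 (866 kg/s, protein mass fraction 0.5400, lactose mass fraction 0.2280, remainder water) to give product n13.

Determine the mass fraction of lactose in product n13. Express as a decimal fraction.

Vapour removed = 0.794×0.712×1250 = 706.66 kg/s; concentrate = 543.34 kg/s.
lactose reaching the mixer = 70 (from concentrate) + 866×0.228 = 267.45 kg/s.
Product flow = 543.34 + 866 = 1409.3 kg/s; lactose fraction = 0.1898.

0.1898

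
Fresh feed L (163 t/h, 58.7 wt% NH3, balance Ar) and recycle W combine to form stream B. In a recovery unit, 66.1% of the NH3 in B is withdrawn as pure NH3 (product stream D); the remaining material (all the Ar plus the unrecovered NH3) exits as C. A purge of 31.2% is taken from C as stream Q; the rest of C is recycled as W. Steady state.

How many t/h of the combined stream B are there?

340.6 t/h

Ar enters only via L and leaves only via the purge: 163×0.413 = 0.312×(Ar in C), and the recovery unit passes all Ar, so Ar in B = Ar in C = 215.77 t/h.
NH3 in B: m_A = 163×0.587 + (1−0.312)·(1−0.661)·m_A, so m_A = 95.681/0.7668 = 124.78 t/h.
B = 124.78 + 215.77 = 340.55 t/h.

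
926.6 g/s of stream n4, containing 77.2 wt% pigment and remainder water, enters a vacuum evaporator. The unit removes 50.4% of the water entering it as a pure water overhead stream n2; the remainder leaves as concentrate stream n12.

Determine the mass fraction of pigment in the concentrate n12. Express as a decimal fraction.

pigment is not removed: 926.6×0.772 = 715.34 g/s of pigment enters n12.
water entering = 926.6×0.228 = 211.26 g/s; overhead removed = 0.504×211.26 = 106.48 g/s.
Concentrate = 926.6 − 106.48 = 820.12 g/s.
Mass fraction = 715.34/820.12 = 0.8722.

0.8722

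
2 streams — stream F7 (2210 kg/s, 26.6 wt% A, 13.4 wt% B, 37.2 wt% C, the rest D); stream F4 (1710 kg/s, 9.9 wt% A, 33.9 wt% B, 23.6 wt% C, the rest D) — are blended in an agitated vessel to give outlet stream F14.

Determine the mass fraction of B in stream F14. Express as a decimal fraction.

Total flow out = 2210 + 1710 = 3920 kg/s.
B in = 2210×0.134 + 1710×0.339 = 875.83 kg/s.
B mass fraction in F14 = 875.83/3920 = 0.2234.

0.2234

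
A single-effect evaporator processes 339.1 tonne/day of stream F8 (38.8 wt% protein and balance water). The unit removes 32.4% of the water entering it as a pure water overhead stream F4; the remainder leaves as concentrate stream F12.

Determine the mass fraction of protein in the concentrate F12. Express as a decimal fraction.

0.4840

protein is not removed: 339.1×0.388 = 131.57 tonne/day of protein enters F12.
water entering = 339.1×0.612 = 207.53 tonne/day; overhead removed = 0.324×207.53 = 67.239 tonne/day.
Concentrate = 339.1 − 67.239 = 271.86 tonne/day.
Mass fraction = 131.57/271.86 = 0.4840.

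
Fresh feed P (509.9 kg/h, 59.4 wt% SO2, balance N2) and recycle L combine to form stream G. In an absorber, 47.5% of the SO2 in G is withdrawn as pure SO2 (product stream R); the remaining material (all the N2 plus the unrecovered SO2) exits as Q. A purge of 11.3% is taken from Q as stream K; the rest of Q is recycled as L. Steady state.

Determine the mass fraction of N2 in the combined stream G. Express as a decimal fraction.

0.764

N2 enters only via P and leaves only via the purge: 509.9×0.406 = 0.113×(N2 in Q), and the absorber passes all N2, so N2 in G = N2 in Q = 1832 kg/h.
SO2 in G: m_A = 509.9×0.594 + (1−0.113)·(1−0.475)·m_A, so m_A = 302.88/0.5343 = 566.85 kg/h.
G = 566.85 + 1832 = 2398.9 kg/h.
N2 fraction in G = 1832/2398.9 = 0.764.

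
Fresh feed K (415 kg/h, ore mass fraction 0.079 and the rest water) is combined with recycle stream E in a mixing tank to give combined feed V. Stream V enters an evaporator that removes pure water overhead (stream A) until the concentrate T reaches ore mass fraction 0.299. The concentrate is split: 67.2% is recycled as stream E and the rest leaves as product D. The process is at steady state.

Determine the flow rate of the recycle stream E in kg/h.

224.6 kg/h

Overall ore balance (none leaves overhead): ore in fresh feed = ore in product, i.e. 415×0.079 = (1−0.672)·T·0.299.
T = 32.785/(0.299×0.328) = 334.3 kg/h.
Recycle E = 0.672×334.3 = 224.65 kg/h.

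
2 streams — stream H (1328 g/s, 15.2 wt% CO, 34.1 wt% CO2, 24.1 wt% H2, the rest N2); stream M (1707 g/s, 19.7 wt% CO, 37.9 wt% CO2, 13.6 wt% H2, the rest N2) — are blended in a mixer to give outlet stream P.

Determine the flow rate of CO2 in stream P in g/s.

CO2 out = CO2 in = 1328×0.341 + 1707×0.379 = 1099.8 g/s.

1100 g/s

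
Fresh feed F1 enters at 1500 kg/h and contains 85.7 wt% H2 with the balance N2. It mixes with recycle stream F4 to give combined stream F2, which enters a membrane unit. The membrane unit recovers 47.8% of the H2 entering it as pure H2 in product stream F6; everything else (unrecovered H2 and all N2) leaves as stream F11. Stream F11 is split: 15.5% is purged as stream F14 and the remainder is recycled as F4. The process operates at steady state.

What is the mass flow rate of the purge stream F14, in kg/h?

N2 enters only via F1 and leaves only via the purge: 1500×0.143 = 0.155×(N2 in F11), and the membrane unit passes all N2, so N2 in F2 = N2 in F11 = 1383.9 kg/h.
H2 in F2: m_A = 1500×0.857 + (1−0.155)·(1−0.478)·m_A, so m_A = 1285.5/0.5589 = 2300 kg/h.
F11 = (1−0.478)×2300 + 1383.9 = 2584.5 kg/h.
Purge F14 = 0.155×2584.5 = 400.59 kg/h.

400.6 kg/h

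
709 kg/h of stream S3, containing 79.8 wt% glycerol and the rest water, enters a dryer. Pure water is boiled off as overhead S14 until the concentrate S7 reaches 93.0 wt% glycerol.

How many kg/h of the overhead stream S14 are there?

100.6 kg/h

glycerol is conserved: 709×0.798 = 565.78 kg/h all reports to the concentrate.
Concentrate = 565.78/(target fraction) = 608.37 kg/h.
Overhead = 709 − 608.37 = 100.63 kg/h.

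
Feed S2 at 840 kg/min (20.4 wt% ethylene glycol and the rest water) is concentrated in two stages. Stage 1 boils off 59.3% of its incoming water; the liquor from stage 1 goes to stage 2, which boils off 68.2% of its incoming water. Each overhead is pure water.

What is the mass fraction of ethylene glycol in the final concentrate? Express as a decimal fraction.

water in feed = 840×0.796 = 668.64 kg/min.
After stage 1: water left = (1−0.593)×668.64 = 272.14; stream total = 443.5 kg/min.
After stage 2: water left = (1−0.682)×272.14 = 86.539; final concentrate = 257.9 kg/min.
ethylene glycol fraction = 171.36/257.9 = 0.664.

0.664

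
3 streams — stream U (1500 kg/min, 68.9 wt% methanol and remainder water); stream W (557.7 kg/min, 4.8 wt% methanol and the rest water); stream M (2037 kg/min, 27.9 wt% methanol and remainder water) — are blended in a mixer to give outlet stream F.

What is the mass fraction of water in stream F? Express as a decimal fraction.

0.602

Total flow out = 1500 + 557.7 + 2037 = 4094.7 kg/min.
water in = 1500×0.311 + 557.7×0.952 + 2037×0.721 = 2466.1 kg/min.
water mass fraction in F = 2466.1/4094.7 = 0.602.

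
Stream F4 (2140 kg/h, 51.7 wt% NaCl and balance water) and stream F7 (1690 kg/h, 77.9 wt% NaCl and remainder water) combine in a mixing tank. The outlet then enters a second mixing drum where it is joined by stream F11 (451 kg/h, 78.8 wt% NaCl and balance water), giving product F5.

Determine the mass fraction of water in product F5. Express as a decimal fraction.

Overall, product flow = 4281 kg/h.
water in = 2140×0.483 + 1690×0.221 + 451×0.212 = 1502.7 kg/h.
water fraction in F5 = 0.351.

0.351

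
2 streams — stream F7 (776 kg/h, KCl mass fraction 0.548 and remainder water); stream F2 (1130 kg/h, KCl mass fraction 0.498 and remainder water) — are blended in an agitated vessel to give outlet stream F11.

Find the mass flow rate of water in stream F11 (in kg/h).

918 kg/h

water out = water in = 776×0.452 + 1130×0.502 = 918.01 kg/h.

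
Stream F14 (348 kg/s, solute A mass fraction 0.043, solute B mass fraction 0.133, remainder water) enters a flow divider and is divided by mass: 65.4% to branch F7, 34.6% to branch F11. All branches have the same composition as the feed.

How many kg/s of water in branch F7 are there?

Branch F7 total = 0.654×348 = 227.59 kg/s.
water in F7 = 0.824×227.59 = 187.54 kg/s.

187.5 kg/s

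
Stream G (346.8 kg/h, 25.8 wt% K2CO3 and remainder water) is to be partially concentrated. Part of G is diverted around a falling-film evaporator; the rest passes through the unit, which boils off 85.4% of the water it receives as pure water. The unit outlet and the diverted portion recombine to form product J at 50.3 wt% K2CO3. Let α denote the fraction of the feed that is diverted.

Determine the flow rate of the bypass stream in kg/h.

All 346.8×0.258 = 89.474 kg/h of K2CO3 reaches J, so J = 89.474/0.503 = 177.88 kg/h and vapour = 168.92 kg/h.
The evaporator receives (1−α)·346.8 of feed at 0.742 water and removes 0.854 of that water:
0.854×0.742×(1−α)×346.8 = 168.92
(1−α) = 168.92/219.76 = 0.7687;  α = 0.2313.
Bypass flow = 0.2313×346.8 = 80.227 kg/h.

80.23 kg/h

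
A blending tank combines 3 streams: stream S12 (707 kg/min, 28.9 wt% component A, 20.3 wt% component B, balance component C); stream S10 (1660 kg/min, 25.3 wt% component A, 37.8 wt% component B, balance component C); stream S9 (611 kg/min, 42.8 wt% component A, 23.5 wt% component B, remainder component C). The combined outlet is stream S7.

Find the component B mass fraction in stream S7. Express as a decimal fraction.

Total flow out = 707 + 1660 + 611 = 2978 kg/min.
component B in = 707×0.203 + 1660×0.378 + 611×0.235 = 914.59 kg/min.
component B mass fraction in S7 = 914.59/2978 = 0.307.

0.307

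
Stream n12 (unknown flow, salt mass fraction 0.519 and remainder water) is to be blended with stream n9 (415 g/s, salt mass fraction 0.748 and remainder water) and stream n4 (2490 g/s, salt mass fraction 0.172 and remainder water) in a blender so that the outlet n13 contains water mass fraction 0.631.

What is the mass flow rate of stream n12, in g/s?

2222 g/s

Let n12 be the unknown flow. Total out = 2905 + n12.
water balance: 2166.3 + 0.481·n12 = 0.631·(2905 + n12)
(0.481 − 0.631)·n12 = 0.631×2905 − 2166.3 = -333.24
n12 = -333.24 / -0.150 = 2221.6 g/s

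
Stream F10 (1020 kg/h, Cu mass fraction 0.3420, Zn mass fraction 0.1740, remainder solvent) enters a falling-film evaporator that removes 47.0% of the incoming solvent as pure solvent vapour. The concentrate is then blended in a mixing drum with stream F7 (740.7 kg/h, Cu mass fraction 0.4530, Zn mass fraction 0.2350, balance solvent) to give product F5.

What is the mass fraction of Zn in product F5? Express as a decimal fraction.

Vapour removed = 0.470×0.484×1020 = 232.03 kg/h; concentrate = 787.97 kg/h.
Zn reaching the mixer = 177.48 (from concentrate) + 740.7×0.235 = 351.54 kg/h.
Product flow = 787.97 + 740.7 = 1528.7 kg/h; Zn fraction = 0.2300.

0.2300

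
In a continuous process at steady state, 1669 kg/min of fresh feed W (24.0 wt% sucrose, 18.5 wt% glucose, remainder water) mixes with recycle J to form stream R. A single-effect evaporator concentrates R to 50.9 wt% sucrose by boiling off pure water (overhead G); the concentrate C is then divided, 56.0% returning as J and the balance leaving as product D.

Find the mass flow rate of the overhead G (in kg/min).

882 kg/min

Overall sucrose balance (none leaves overhead): sucrose in fresh feed = sucrose in product, i.e. 1669×0.240 = (1−0.560)·C·0.509.
C = 400.56/(0.509×0.440) = 1788.5 kg/min.
Recycle J = 0.560×1788.5 = 1001.6 kg/min.
Combined feed R = 1669 + 1001.6 = 2670.6 kg/min.
Overhead G = R − C = 2670.6 − 1788.5 = 882.05 kg/min.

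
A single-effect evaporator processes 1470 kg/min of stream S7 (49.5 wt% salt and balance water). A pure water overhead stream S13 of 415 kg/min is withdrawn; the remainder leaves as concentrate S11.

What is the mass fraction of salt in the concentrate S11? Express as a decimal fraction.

salt is not removed: 1470×0.495 = 727.65 kg/min of salt enters S11.
Concentrate = 1470 − 415 = 1055 kg/min.
Mass fraction = 727.65/1055 = 0.690.

0.690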